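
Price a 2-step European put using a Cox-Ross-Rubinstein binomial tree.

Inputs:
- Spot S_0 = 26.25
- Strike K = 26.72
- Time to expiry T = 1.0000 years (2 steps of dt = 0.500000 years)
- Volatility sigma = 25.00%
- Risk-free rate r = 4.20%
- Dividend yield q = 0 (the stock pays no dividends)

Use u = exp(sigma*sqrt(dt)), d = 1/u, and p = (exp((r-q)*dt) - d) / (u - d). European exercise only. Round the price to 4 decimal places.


dt = T/N = 0.500000
u = exp(sigma*sqrt(dt)) = 1.193365; d = 1/u = 0.837967
p = (exp((r-q)*dt) - d) / (u - d) = 0.515634
Discount per step: exp(-r*dt) = 0.979219
Stock lattice S(k, i) with i counting down-moves:
  k=0: S(0,0) = 26.2500
  k=1: S(1,0) = 31.3258; S(1,1) = 21.9966
  k=2: S(2,0) = 37.3831; S(2,1) = 26.2500; S(2,2) = 18.4324
Terminal payoffs V(N, i) = max(K - S_T, 0):
  V(2,0) = 0.000000; V(2,1) = 0.470000; V(2,2) = 8.287552
Backward induction: V(k, i) = exp(-r*dt) * [p * V(k+1, i) + (1-p) * V(k+1, i+1)].
  V(1,0) = exp(-r*dt) * [p*0.000000 + (1-p)*0.470000] = 0.222921
  V(1,1) = exp(-r*dt) * [p*0.470000 + (1-p)*8.287552] = 4.168100
  V(0,0) = exp(-r*dt) * [p*0.222921 + (1-p)*4.168100] = 2.089488

Answer: Price = V(0,0) = 2.0895


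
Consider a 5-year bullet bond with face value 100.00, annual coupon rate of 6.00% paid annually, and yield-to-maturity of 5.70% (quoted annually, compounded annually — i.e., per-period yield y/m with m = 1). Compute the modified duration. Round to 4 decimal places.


Coupon per period c = face * coupon_rate / m = 6.000000
Periods per year m = 1; per-period yield y/m = 0.057000
Number of cashflows N = 5
Cashflows (t years, CF_t, discount factor 1/(1+y/m)^(m*t), PV):
  t = 1.0000: CF_t = 6.000000, DF = 0.946074, PV = 5.676443
  t = 2.0000: CF_t = 6.000000, DF = 0.895056, PV = 5.370334
  t = 3.0000: CF_t = 6.000000, DF = 0.846789, PV = 5.080732
  t = 4.0000: CF_t = 6.000000, DF = 0.801125, PV = 4.806747
  t = 5.0000: CF_t = 106.000000, DF = 0.757923, PV = 80.339834
Price P = sum_t PV_t = 101.274090
First compute Macaulay numerator sum_t t * PV_t:
  t * PV_t at t = 1.0000: 5.676443
  t * PV_t at t = 2.0000: 10.740667
  t * PV_t at t = 3.0000: 15.242196
  t * PV_t at t = 4.0000: 19.226990
  t * PV_t at t = 5.0000: 401.699169
Macaulay duration D = 452.585465 / 101.274090 = 4.468917
Modified duration = D / (1 + y/m) = 4.468917 / (1 + 0.057000) = 4.227925

Answer: Modified duration = 4.2279


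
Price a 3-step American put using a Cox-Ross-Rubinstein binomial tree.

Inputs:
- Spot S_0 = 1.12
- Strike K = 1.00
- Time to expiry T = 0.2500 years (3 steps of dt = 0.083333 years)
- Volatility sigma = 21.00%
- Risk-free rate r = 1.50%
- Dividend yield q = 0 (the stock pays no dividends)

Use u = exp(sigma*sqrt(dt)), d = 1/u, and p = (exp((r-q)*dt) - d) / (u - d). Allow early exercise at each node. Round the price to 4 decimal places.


Answer: Price = V(0,0) = 0.0085

Derivation:
dt = T/N = 0.083333
u = exp(sigma*sqrt(dt)) = 1.062497; d = 1/u = 0.941179
p = (exp((r-q)*dt) - d) / (u - d) = 0.495159
Discount per step: exp(-r*dt) = 0.998751
Stock lattice S(k, i) with i counting down-moves:
  k=0: S(0,0) = 1.1200
  k=1: S(1,0) = 1.1900; S(1,1) = 1.0541
  k=2: S(2,0) = 1.2644; S(2,1) = 1.1200; S(2,2) = 0.9921
  k=3: S(3,0) = 1.3434; S(3,1) = 1.1900; S(3,2) = 1.0541; S(3,3) = 0.9338
Terminal payoffs V(N, i) = max(K - S_T, 0):
  V(3,0) = 0.000000; V(3,1) = 0.000000; V(3,2) = 0.000000; V(3,3) = 0.066241
Backward induction: V(k, i) = exp(-r*dt) * [p * V(k+1, i) + (1-p) * V(k+1, i+1)]; then take max(V_cont, immediate exercise) for American.
  V(2,0) = exp(-r*dt) * [p*0.000000 + (1-p)*0.000000] = 0.000000; exercise = 0.000000; V(2,0) = max -> 0.000000
  V(2,1) = exp(-r*dt) * [p*0.000000 + (1-p)*0.000000] = 0.000000; exercise = 0.000000; V(2,1) = max -> 0.000000
  V(2,2) = exp(-r*dt) * [p*0.000000 + (1-p)*0.066241] = 0.033399; exercise = 0.007884; V(2,2) = max -> 0.033399
  V(1,0) = exp(-r*dt) * [p*0.000000 + (1-p)*0.000000] = 0.000000; exercise = 0.000000; V(1,0) = max -> 0.000000
  V(1,1) = exp(-r*dt) * [p*0.000000 + (1-p)*0.033399] = 0.016840; exercise = 0.000000; V(1,1) = max -> 0.016840
  V(0,0) = exp(-r*dt) * [p*0.000000 + (1-p)*0.016840] = 0.008491; exercise = 0.000000; V(0,0) = max -> 0.008491


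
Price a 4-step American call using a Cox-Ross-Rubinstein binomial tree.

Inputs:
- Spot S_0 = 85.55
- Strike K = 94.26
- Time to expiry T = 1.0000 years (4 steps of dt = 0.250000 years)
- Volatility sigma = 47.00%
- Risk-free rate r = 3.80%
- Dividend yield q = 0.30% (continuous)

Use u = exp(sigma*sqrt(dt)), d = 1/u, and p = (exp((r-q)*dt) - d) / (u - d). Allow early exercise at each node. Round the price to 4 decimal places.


dt = T/N = 0.250000
u = exp(sigma*sqrt(dt)) = 1.264909; d = 1/u = 0.790571
p = (exp((r-q)*dt) - d) / (u - d) = 0.460047
Discount per step: exp(-r*dt) = 0.990545
Stock lattice S(k, i) with i counting down-moves:
  k=0: S(0,0) = 85.5500
  k=1: S(1,0) = 108.2129; S(1,1) = 67.6333
  k=2: S(2,0) = 136.8795; S(2,1) = 85.5500; S(2,2) = 53.4689
  k=3: S(3,0) = 173.1401; S(3,1) = 108.2129; S(3,2) = 67.6333; S(3,3) = 42.2710
  k=4: S(4,0) = 219.0064; S(4,1) = 136.8795; S(4,2) = 85.5500; S(4,3) = 53.4689; S(4,4) = 33.4182
Terminal payoffs V(N, i) = max(S_T - K, 0):
  V(4,0) = 124.746410; V(4,1) = 42.619503; V(4,2) = 0.000000; V(4,3) = 0.000000; V(4,4) = 0.000000
Backward induction: V(k, i) = exp(-r*dt) * [p * V(k+1, i) + (1-p) * V(k+1, i+1)]; then take max(V_cont, immediate exercise) for American.
  V(3,0) = exp(-r*dt) * [p*124.746410 + (1-p)*42.619503] = 79.641507; exercise = 78.880084; V(3,0) = max -> 79.641507
  V(3,1) = exp(-r*dt) * [p*42.619503 + (1-p)*0.000000] = 19.421573; exercise = 13.952945; V(3,1) = max -> 19.421573
  V(3,2) = exp(-r*dt) * [p*0.000000 + (1-p)*0.000000] = 0.000000; exercise = 0.000000; V(3,2) = max -> 0.000000
  V(3,3) = exp(-r*dt) * [p*0.000000 + (1-p)*0.000000] = 0.000000; exercise = 0.000000; V(3,3) = max -> 0.000000
  V(2,0) = exp(-r*dt) * [p*79.641507 + (1-p)*19.421573] = 46.679976; exercise = 42.619503; V(2,0) = max -> 46.679976
  V(2,1) = exp(-r*dt) * [p*19.421573 + (1-p)*0.000000] = 8.850350; exercise = 0.000000; V(2,1) = max -> 8.850350
  V(2,2) = exp(-r*dt) * [p*0.000000 + (1-p)*0.000000] = 0.000000; exercise = 0.000000; V(2,2) = max -> 0.000000
  V(1,0) = exp(-r*dt) * [p*46.679976 + (1-p)*8.850350] = 26.005511; exercise = 13.952945; V(1,0) = max -> 26.005511
  V(1,1) = exp(-r*dt) * [p*8.850350 + (1-p)*0.000000] = 4.033076; exercise = 0.000000; V(1,1) = max -> 4.033076
  V(0,0) = exp(-r*dt) * [p*26.005511 + (1-p)*4.033076] = 14.007713; exercise = 0.000000; V(0,0) = max -> 14.007713

Answer: Price = V(0,0) = 14.0077


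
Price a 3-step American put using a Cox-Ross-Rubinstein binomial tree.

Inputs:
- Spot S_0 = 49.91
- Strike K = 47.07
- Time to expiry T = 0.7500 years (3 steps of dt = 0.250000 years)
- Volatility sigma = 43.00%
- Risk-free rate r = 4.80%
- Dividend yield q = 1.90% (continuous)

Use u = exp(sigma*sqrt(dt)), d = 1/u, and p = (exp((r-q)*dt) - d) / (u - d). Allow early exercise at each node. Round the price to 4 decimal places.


dt = T/N = 0.250000
u = exp(sigma*sqrt(dt)) = 1.239862; d = 1/u = 0.806541
p = (exp((r-q)*dt) - d) / (u - d) = 0.463248
Discount per step: exp(-r*dt) = 0.988072
Stock lattice S(k, i) with i counting down-moves:
  k=0: S(0,0) = 49.9100
  k=1: S(1,0) = 61.8815; S(1,1) = 40.2545
  k=2: S(2,0) = 76.7245; S(2,1) = 49.9100; S(2,2) = 32.4669
  k=3: S(3,0) = 95.1278; S(3,1) = 61.8815; S(3,2) = 40.2545; S(3,3) = 26.1859
Terminal payoffs V(N, i) = max(K - S_T, 0):
  V(3,0) = 0.000000; V(3,1) = 0.000000; V(3,2) = 6.815517; V(3,3) = 20.884093
Backward induction: V(k, i) = exp(-r*dt) * [p * V(k+1, i) + (1-p) * V(k+1, i+1)]; then take max(V_cont, immediate exercise) for American.
  V(2,0) = exp(-r*dt) * [p*0.000000 + (1-p)*0.000000] = 0.000000; exercise = 0.000000; V(2,0) = max -> 0.000000
  V(2,1) = exp(-r*dt) * [p*0.000000 + (1-p)*6.815517] = 3.614605; exercise = 0.000000; V(2,1) = max -> 3.614605
  V(2,2) = exp(-r*dt) * [p*6.815517 + (1-p)*20.884093] = 14.195479; exercise = 14.603091; V(2,2) = max -> 14.603091
  V(1,0) = exp(-r*dt) * [p*0.000000 + (1-p)*3.614605] = 1.917003; exercise = 0.000000; V(1,0) = max -> 1.917003
  V(1,1) = exp(-r*dt) * [p*3.614605 + (1-p)*14.603091] = 9.399225; exercise = 6.815517; V(1,1) = max -> 9.399225
  V(0,0) = exp(-r*dt) * [p*1.917003 + (1-p)*9.399225] = 5.862328; exercise = 0.000000; V(0,0) = max -> 5.862328

Answer: Price = V(0,0) = 5.8623


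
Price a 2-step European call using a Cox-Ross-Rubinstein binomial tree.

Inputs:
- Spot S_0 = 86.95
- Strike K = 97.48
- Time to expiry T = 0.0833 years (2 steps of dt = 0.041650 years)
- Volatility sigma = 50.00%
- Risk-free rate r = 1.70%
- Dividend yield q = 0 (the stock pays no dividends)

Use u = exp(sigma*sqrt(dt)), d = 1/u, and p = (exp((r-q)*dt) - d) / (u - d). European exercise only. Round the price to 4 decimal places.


dt = T/N = 0.041650
u = exp(sigma*sqrt(dt)) = 1.107430; d = 1/u = 0.902992
p = (exp((r-q)*dt) - d) / (u - d) = 0.477976
Discount per step: exp(-r*dt) = 0.999292
Stock lattice S(k, i) with i counting down-moves:
  k=0: S(0,0) = 86.9500
  k=1: S(1,0) = 96.2910; S(1,1) = 78.5151
  k=2: S(2,0) = 106.6355; S(2,1) = 86.9500; S(2,2) = 70.8985
Terminal payoffs V(N, i) = max(S_T - K, 0):
  V(2,0) = 9.155509; V(2,1) = 0.000000; V(2,2) = 0.000000
Backward induction: V(k, i) = exp(-r*dt) * [p * V(k+1, i) + (1-p) * V(k+1, i+1)].
  V(1,0) = exp(-r*dt) * [p*9.155509 + (1-p)*0.000000] = 4.373019
  V(1,1) = exp(-r*dt) * [p*0.000000 + (1-p)*0.000000] = 0.000000
  V(0,0) = exp(-r*dt) * [p*4.373019 + (1-p)*0.000000] = 2.088720

Answer: Price = V(0,0) = 2.0887


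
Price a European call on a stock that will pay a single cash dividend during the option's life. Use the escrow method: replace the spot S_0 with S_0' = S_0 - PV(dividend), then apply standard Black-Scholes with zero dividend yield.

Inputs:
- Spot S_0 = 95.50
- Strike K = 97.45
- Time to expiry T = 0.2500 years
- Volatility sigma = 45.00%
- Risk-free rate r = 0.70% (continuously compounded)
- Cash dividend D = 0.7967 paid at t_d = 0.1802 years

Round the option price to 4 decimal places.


PV(D) = D * exp(-r * t_d) = 0.7967 * 0.99873940 = 0.79569568
S_0' = S_0 - PV(D) = 95.5000 - 0.79569568 = 94.70430432
d1 = (ln(S_0'/K) + (r + sigma^2/2)*T) / (sigma*sqrt(T)) = -0.00674433
d2 = d1 - sigma*sqrt(T) = -0.23174433
exp(-rT) = 0.99825153
N(d1) = 0.49730942; N(d2) = 0.40836830
C = S_0' * N(d1) - K * exp(-rT) * N(d2) = 94.70430432 * 0.49730942 - 97.4500 * 0.99825153 * 0.40836830 = 7.3714

Answer: Price = 7.3714


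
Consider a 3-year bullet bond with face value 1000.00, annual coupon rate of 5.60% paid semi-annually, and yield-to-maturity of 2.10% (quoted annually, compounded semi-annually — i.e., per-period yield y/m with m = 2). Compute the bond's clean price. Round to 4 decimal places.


Answer: Price = 1101.2468

Derivation:
Coupon per period c = face * coupon_rate / m = 28.000000
Periods per year m = 2; per-period yield y/m = 0.010500
Number of cashflows N = 6
Cashflows (t years, CF_t, discount factor 1/(1+y/m)^(m*t), PV):
  t = 0.5000: CF_t = 28.000000, DF = 0.989609, PV = 27.709055
  t = 1.0000: CF_t = 28.000000, DF = 0.979326, PV = 27.421133
  t = 1.5000: CF_t = 28.000000, DF = 0.969150, PV = 27.136203
  t = 2.0000: CF_t = 28.000000, DF = 0.959080, PV = 26.854233
  t = 2.5000: CF_t = 28.000000, DF = 0.949114, PV = 26.575194
  t = 3.0000: CF_t = 1028.000000, DF = 0.939252, PV = 965.550977
Price P = sum_t PV_t = 1101.246795


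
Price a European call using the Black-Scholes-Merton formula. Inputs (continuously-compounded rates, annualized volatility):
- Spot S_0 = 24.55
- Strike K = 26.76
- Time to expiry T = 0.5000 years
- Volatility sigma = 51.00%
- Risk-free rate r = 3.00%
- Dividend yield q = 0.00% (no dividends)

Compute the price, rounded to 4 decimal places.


d1 = (ln(S/K) + (r - q + 0.5*sigma^2) * T) / (sigma * sqrt(T)) = -0.01711304
d2 = d1 - sigma * sqrt(T) = -0.37773750
exp(-rT) = 0.98511194; exp(-qT) = 1.00000000
C = S_0 * exp(-qT) * N(d1) - K * exp(-rT) * N(d2)
N(d1) = 0.49317322; N(d2) = 0.35281280
C = 24.5500 * 1.00000000 * 0.49317322 - 26.7600 * 0.98511194 * 0.35281280 = 2.8067

Answer: Price = 2.8067


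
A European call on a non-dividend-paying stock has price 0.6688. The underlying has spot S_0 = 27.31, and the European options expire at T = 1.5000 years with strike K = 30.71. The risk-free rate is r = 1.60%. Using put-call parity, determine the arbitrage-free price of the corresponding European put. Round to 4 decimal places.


Put-call parity: C - P = S_0 * exp(-qT) - K * exp(-rT).
S_0 * exp(-qT) = 27.3100 * 1.00000000 = 27.31000000
K * exp(-rT) = 30.7100 * 0.97628571 = 29.98173415
P = C - S*exp(-qT) + K*exp(-rT)
P = 0.6688 - 27.31000000 + 29.98173415 = 3.3405

Answer: Put price = 3.3405


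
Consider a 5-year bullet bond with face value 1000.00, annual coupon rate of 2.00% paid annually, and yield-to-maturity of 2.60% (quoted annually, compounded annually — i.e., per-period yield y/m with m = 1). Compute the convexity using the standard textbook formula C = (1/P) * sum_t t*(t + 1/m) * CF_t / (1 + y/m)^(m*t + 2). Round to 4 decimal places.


Answer: Convexity = 27.0179

Derivation:
Coupon per period c = face * coupon_rate / m = 20.000000
Periods per year m = 1; per-period yield y/m = 0.026000
Number of cashflows N = 5
Cashflows (t years, CF_t, discount factor 1/(1+y/m)^(m*t), PV):
  t = 1.0000: CF_t = 20.000000, DF = 0.974659, PV = 19.493177
  t = 2.0000: CF_t = 20.000000, DF = 0.949960, PV = 18.999198
  t = 3.0000: CF_t = 20.000000, DF = 0.925887, PV = 18.517737
  t = 4.0000: CF_t = 20.000000, DF = 0.902424, PV = 18.048477
  t = 5.0000: CF_t = 1020.000000, DF = 0.879555, PV = 897.146501
Price P = sum_t PV_t = 972.205091
Convexity numerator sum_t t*(t + 1/m) * CF_t / (1+y/m)^(m*t + 2):
  t = 1.0000: term = 37.035474
  t = 2.0000: term = 108.290860
  t = 3.0000: term = 211.093294
  t = 4.0000: term = 342.906586
  t = 5.0000: term = 25567.596339
Convexity = (1/P) * sum = 26266.922554 / 972.205091 = 27.017882


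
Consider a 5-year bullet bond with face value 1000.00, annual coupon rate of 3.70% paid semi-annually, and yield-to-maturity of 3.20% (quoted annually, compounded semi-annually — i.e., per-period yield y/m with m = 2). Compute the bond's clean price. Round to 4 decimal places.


Answer: Price = 1022.9338

Derivation:
Coupon per period c = face * coupon_rate / m = 18.500000
Periods per year m = 2; per-period yield y/m = 0.016000
Number of cashflows N = 10
Cashflows (t years, CF_t, discount factor 1/(1+y/m)^(m*t), PV):
  t = 0.5000: CF_t = 18.500000, DF = 0.984252, PV = 18.208661
  t = 1.0000: CF_t = 18.500000, DF = 0.968752, PV = 17.921911
  t = 1.5000: CF_t = 18.500000, DF = 0.953496, PV = 17.639676
  t = 2.0000: CF_t = 18.500000, DF = 0.938480, PV = 17.361886
  t = 2.5000: CF_t = 18.500000, DF = 0.923701, PV = 17.088470
  t = 3.0000: CF_t = 18.500000, DF = 0.909155, PV = 16.819361
  t = 3.5000: CF_t = 18.500000, DF = 0.894837, PV = 16.554489
  t = 4.0000: CF_t = 18.500000, DF = 0.880745, PV = 16.293788
  t = 4.5000: CF_t = 18.500000, DF = 0.866875, PV = 16.037193
  t = 5.0000: CF_t = 1018.500000, DF = 0.853224, PV = 869.008359
Price P = sum_t PV_t = 1022.933794


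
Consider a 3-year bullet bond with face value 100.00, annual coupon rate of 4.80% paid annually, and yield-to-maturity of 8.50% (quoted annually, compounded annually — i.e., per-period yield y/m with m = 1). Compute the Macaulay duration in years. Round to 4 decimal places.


Answer: Macaulay duration = 2.8573 years

Derivation:
Coupon per period c = face * coupon_rate / m = 4.800000
Periods per year m = 1; per-period yield y/m = 0.085000
Number of cashflows N = 3
Cashflows (t years, CF_t, discount factor 1/(1+y/m)^(m*t), PV):
  t = 1.0000: CF_t = 4.800000, DF = 0.921659, PV = 4.423963
  t = 2.0000: CF_t = 4.800000, DF = 0.849455, PV = 4.077385
  t = 3.0000: CF_t = 104.800000, DF = 0.782908, PV = 82.048769
Price P = sum_t PV_t = 90.550117
Macaulay numerator sum_t t * PV_t:
  t * PV_t at t = 1.0000: 4.423963
  t * PV_t at t = 2.0000: 8.154771
  t * PV_t at t = 3.0000: 246.146306
Macaulay duration D = (sum_t t * PV_t) / P = 258.725040 / 90.550117 = 2.857258


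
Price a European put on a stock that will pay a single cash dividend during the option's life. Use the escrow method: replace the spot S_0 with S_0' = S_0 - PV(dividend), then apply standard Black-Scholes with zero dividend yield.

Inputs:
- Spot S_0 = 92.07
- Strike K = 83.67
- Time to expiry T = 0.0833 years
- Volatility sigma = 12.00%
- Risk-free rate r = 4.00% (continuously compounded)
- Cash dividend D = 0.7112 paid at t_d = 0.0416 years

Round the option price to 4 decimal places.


Answer: Price = 0.0040

Derivation:
PV(D) = D * exp(-r * t_d) = 0.7112 * 0.99833738 = 0.71001755
S_0' = S_0 - PV(D) = 92.0700 - 0.71001755 = 91.35998245
d1 = (ln(S_0'/K) + (r + sigma^2/2)*T) / (sigma*sqrt(T)) = 2.65226633
d2 = d1 - sigma*sqrt(T) = 2.61763224
exp(-rT) = 0.99667354
N(-d1) = 0.00399767; N(-d2) = 0.00442711
P = K * exp(-rT) * N(-d2) - S_0' * N(-d1) = 83.6700 * 0.99667354 * 0.00442711 - 91.35998245 * 0.00399767 = 0.0040


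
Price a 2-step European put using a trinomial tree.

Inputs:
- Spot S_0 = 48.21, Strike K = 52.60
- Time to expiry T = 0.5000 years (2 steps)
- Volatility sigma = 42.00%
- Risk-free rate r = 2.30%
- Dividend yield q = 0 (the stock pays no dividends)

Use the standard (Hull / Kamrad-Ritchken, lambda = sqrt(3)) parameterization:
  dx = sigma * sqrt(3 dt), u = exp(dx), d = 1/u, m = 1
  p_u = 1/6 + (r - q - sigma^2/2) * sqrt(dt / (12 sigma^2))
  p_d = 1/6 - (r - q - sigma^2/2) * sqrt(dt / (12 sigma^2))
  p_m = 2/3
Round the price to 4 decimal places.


Answer: Price = V(0,0) = 7.9589

Derivation:
dt = T/N = 0.250000; dx = sigma*sqrt(3*dt) = 0.363731
u = exp(dx) = 1.438687; d = 1/u = 0.695078
p_u = 0.144260, p_m = 0.666667, p_d = 0.189073
Discount per step: exp(-r*dt) = 0.994266
Stock lattice S(k, j) with j the centered position index:
  k=0: S(0,+0) = 48.2100
  k=1: S(1,-1) = 33.5097; S(1,+0) = 48.2100; S(1,+1) = 69.3591
  k=2: S(2,-2) = 23.2919; S(2,-1) = 33.5097; S(2,+0) = 48.2100; S(2,+1) = 69.3591; S(2,+2) = 99.7860
Terminal payoffs V(N, j) = max(K - S_T, 0):
  V(2,-2) = 29.308112; V(2,-1) = 19.090272; V(2,+0) = 4.390000; V(2,+1) = 0.000000; V(2,+2) = 0.000000
Backward induction: V(k, j) = exp(-r*dt) * [p_u * V(k+1, j+1) + p_m * V(k+1, j) + p_d * V(k+1, j-1)]
  V(1,-1) = exp(-r*dt) * [p_u*4.390000 + p_m*19.090272 + p_d*29.308112] = 18.793160
  V(1,+0) = exp(-r*dt) * [p_u*0.000000 + p_m*4.390000 + p_d*19.090272] = 6.498653
  V(1,+1) = exp(-r*dt) * [p_u*0.000000 + p_m*0.000000 + p_d*4.390000] = 0.825273
  V(0,+0) = exp(-r*dt) * [p_u*0.825273 + p_m*6.498653 + p_d*18.793160] = 7.958880


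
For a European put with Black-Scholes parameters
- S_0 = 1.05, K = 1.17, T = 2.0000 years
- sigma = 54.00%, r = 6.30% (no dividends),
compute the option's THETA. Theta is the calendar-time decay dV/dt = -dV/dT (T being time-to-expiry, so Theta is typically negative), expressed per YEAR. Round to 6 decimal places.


d1 = 0.4051282080; d2 = -0.3585471157
phi(d1) = 0.3675106557; exp(-qT) = 1.0000000000; exp(-rT) = 0.8816148468
Theta = -S*exp(-qT)*phi(d1)*sigma/(2*sqrt(T)) + r*K*exp(-rT)*N(-d2) - q*S*exp(-qT)*N(-d1)
N(-d1) = 0.3426916365; N(-d2) = 0.6400330425; sqrt(T) = 1.4142135624
Term 1 = -1.0500 * 1.0000000000 * 0.3675106557 * 0.5400 / (2 * 1.4142135624) = -0.0736729400
Term 2 = 0.0630 * 1.1700 * 0.8816148468 * 0.6400330425 = 0.0415917987
Term 3 = 0 (no dividend yield, q = 0)
Theta = -0.0736729400 + (0.0415917987) + (0.0000000000) = -0.032081

Answer: Theta = -0.032081


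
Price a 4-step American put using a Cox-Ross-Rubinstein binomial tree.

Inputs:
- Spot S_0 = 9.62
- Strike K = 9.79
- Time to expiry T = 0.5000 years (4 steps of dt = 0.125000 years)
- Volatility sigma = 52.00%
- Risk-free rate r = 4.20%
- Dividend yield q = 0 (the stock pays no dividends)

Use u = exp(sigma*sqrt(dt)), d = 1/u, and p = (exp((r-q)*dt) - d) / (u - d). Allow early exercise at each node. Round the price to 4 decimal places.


dt = T/N = 0.125000
u = exp(sigma*sqrt(dt)) = 1.201833; d = 1/u = 0.832062
p = (exp((r-q)*dt) - d) / (u - d) = 0.468402
Discount per step: exp(-r*dt) = 0.994764
Stock lattice S(k, i) with i counting down-moves:
  k=0: S(0,0) = 9.6200
  k=1: S(1,0) = 11.5616; S(1,1) = 8.0044
  k=2: S(2,0) = 13.8951; S(2,1) = 9.6200; S(2,2) = 6.6602
  k=3: S(3,0) = 16.6996; S(3,1) = 11.5616; S(3,2) = 8.0044; S(3,3) = 5.5417
  k=4: S(4,0) = 20.0702; S(4,1) = 13.8951; S(4,2) = 9.6200; S(4,3) = 6.6602; S(4,4) = 4.6110
Terminal payoffs V(N, i) = max(K - S_T, 0):
  V(4,0) = 0.000000; V(4,1) = 0.000000; V(4,2) = 0.170000; V(4,3) = 3.129805; V(4,4) = 5.178961
Backward induction: V(k, i) = exp(-r*dt) * [p * V(k+1, i) + (1-p) * V(k+1, i+1)]; then take max(V_cont, immediate exercise) for American.
  V(3,0) = exp(-r*dt) * [p*0.000000 + (1-p)*0.000000] = 0.000000; exercise = 0.000000; V(3,0) = max -> 0.000000
  V(3,1) = exp(-r*dt) * [p*0.000000 + (1-p)*0.170000] = 0.089898; exercise = 0.000000; V(3,1) = max -> 0.089898
  V(3,2) = exp(-r*dt) * [p*0.170000 + (1-p)*3.129805] = 1.734296; exercise = 1.785559; V(3,2) = max -> 1.785559
  V(3,3) = exp(-r*dt) * [p*3.129805 + (1-p)*5.178961] = 4.197039; exercise = 4.248302; V(3,3) = max -> 4.248302
  V(2,0) = exp(-r*dt) * [p*0.000000 + (1-p)*0.089898] = 0.047540; exercise = 0.000000; V(2,0) = max -> 0.047540
  V(2,1) = exp(-r*dt) * [p*0.089898 + (1-p)*1.785559] = 0.986117; exercise = 0.170000; V(2,1) = max -> 0.986117
  V(2,2) = exp(-r*dt) * [p*1.785559 + (1-p)*4.248302] = 3.078542; exercise = 3.129805; V(2,2) = max -> 3.129805
  V(1,0) = exp(-r*dt) * [p*0.047540 + (1-p)*0.986117] = 0.543623; exercise = 0.000000; V(1,0) = max -> 0.543623
  V(1,1) = exp(-r*dt) * [p*0.986117 + (1-p)*3.129805] = 2.114566; exercise = 1.785559; V(1,1) = max -> 2.114566
  V(0,0) = exp(-r*dt) * [p*0.543623 + (1-p)*2.114566] = 1.371513; exercise = 0.170000; V(0,0) = max -> 1.371513

Answer: Price = V(0,0) = 1.3715


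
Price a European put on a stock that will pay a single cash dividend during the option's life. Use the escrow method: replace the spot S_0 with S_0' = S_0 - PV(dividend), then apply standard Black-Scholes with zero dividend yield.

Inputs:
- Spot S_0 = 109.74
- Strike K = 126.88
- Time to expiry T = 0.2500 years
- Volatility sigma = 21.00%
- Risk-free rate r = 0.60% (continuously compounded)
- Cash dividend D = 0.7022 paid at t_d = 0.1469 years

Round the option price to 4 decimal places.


Answer: Price = 18.0754

Derivation:
PV(D) = D * exp(-r * t_d) = 0.7022 * 0.99911899 = 0.70158135
S_0' = S_0 - PV(D) = 109.7400 - 0.70158135 = 109.03841865
d1 = (ln(S_0'/K) + (r + sigma^2/2)*T) / (sigma*sqrt(T)) = -1.37646641
d2 = d1 - sigma*sqrt(T) = -1.48146641
exp(-rT) = 0.99850112
N(-d1) = 0.91566136; N(-d2) = 0.93075884
P = K * exp(-rT) * N(-d2) - S_0' * N(-d1) = 126.8800 * 0.99850112 * 0.93075884 - 109.03841865 * 0.91566136 = 18.0754


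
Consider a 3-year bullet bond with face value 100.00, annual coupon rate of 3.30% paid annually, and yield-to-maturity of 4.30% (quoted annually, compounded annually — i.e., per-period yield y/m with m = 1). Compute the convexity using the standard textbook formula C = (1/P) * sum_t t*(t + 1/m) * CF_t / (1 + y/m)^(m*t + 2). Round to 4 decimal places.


Answer: Convexity = 10.5598

Derivation:
Coupon per period c = face * coupon_rate / m = 3.300000
Periods per year m = 1; per-period yield y/m = 0.043000
Number of cashflows N = 3
Cashflows (t years, CF_t, discount factor 1/(1+y/m)^(m*t), PV):
  t = 1.0000: CF_t = 3.300000, DF = 0.958773, PV = 3.163950
  t = 2.0000: CF_t = 3.300000, DF = 0.919245, PV = 3.033509
  t = 3.0000: CF_t = 103.300000, DF = 0.881347, PV = 91.043175
Price P = sum_t PV_t = 97.240635
Convexity numerator sum_t t*(t + 1/m) * CF_t / (1+y/m)^(m*t + 2):
  t = 1.0000: term = 5.816892
  t = 2.0000: term = 16.731233
  t = 3.0000: term = 1004.292051
Convexity = (1/P) * sum = 1026.840177 / 97.240635 = 10.559785


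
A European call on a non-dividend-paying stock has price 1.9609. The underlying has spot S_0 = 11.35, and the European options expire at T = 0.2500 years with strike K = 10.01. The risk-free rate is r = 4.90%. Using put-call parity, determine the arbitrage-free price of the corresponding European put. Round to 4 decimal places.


Put-call parity: C - P = S_0 * exp(-qT) - K * exp(-rT).
S_0 * exp(-qT) = 11.3500 * 1.00000000 = 11.35000000
K * exp(-rT) = 10.0100 * 0.98782473 = 9.88812551
P = C - S*exp(-qT) + K*exp(-rT)
P = 1.9609 - 11.35000000 + 9.88812551 = 0.4990

Answer: Put price = 0.4990


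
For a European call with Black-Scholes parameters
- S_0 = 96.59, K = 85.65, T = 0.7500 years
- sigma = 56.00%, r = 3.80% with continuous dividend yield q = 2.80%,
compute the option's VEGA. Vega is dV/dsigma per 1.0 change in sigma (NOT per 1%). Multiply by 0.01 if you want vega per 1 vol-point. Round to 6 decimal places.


Answer: Vega = 28.753875

Derivation:
d1 = 0.5058124292; d2 = 0.0208382031
phi(d1) = 0.3510377049; exp(-qT) = 0.9792189646; exp(-rT) = 0.9719022941
Vega = S * exp(-qT) * phi(d1) * sqrt(T) = 96.5900 * 0.9792189646 * 0.3510377049 * 0.8660254038 = 28.753875


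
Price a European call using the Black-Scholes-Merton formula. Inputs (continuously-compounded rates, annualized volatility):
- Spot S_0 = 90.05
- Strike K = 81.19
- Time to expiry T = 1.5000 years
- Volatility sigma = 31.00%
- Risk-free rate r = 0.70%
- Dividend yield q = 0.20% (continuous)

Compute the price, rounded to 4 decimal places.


d1 = (ln(S/K) + (r - q + 0.5*sigma^2) * T) / (sigma * sqrt(T)) = 0.48238614
d2 = d1 - sigma * sqrt(T) = 0.10271523
exp(-rT) = 0.98955493; exp(-qT) = 0.99700450
C = S_0 * exp(-qT) * N(d1) - K * exp(-rT) * N(d2)
N(d1) = 0.68523417; N(d2) = 0.54090551
C = 90.0500 * 0.99700450 * 0.68523417 - 81.1900 * 0.98955493 * 0.54090551 = 18.0631

Answer: Price = 18.0631


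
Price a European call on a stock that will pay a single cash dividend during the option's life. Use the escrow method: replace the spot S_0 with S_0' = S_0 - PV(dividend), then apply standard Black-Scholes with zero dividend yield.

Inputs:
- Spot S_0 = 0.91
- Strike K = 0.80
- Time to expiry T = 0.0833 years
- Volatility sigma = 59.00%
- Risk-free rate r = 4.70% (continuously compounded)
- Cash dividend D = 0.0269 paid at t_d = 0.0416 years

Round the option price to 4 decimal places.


PV(D) = D * exp(-r * t_d) = 0.0269 * 0.99804671 = 0.02684746
S_0' = S_0 - PV(D) = 0.9100 - 0.02684746 = 0.88315254
d1 = (ln(S_0'/K) + (r + sigma^2/2)*T) / (sigma*sqrt(T)) = 0.68884627
d2 = d1 - sigma*sqrt(T) = 0.51856201
exp(-rT) = 0.99609255
N(d1) = 0.75453999; N(d2) = 0.69796690
C = S_0' * N(d1) - K * exp(-rT) * N(d2) = 0.88315254 * 0.75453999 - 0.8000 * 0.99609255 * 0.69796690 = 0.1102

Answer: Price = 0.1102


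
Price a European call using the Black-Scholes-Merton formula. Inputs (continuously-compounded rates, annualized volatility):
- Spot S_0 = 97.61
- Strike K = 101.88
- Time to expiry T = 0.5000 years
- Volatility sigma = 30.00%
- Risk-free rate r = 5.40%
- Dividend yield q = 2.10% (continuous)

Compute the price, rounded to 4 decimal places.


d1 = (ln(S/K) + (r - q + 0.5*sigma^2) * T) / (sigma * sqrt(T)) = -0.01798740
d2 = d1 - sigma * sqrt(T) = -0.23011943
exp(-rT) = 0.97336124; exp(-qT) = 0.98955493
C = S_0 * exp(-qT) * N(d1) - K * exp(-rT) * N(d2)
N(d1) = 0.49282445; N(d2) = 0.40899948
C = 97.6100 * 0.98955493 * 0.49282445 - 101.8800 * 0.97336124 * 0.40899948 = 7.0433

Answer: Price = 7.0433


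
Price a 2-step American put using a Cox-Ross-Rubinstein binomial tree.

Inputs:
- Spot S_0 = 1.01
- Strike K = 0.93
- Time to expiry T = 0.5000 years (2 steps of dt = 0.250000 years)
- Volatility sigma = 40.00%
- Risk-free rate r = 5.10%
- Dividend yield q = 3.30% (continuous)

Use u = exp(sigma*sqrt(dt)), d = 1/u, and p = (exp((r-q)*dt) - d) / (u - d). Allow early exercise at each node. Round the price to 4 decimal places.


dt = T/N = 0.250000
u = exp(sigma*sqrt(dt)) = 1.221403; d = 1/u = 0.818731
p = (exp((r-q)*dt) - d) / (u - d) = 0.461367
Discount per step: exp(-r*dt) = 0.987331
Stock lattice S(k, i) with i counting down-moves:
  k=0: S(0,0) = 1.0100
  k=1: S(1,0) = 1.2336; S(1,1) = 0.8269
  k=2: S(2,0) = 1.5067; S(2,1) = 1.0100; S(2,2) = 0.6770
Terminal payoffs V(N, i) = max(K - S_T, 0):
  V(2,0) = 0.000000; V(2,1) = 0.000000; V(2,2) = 0.252977
Backward induction: V(k, i) = exp(-r*dt) * [p * V(k+1, i) + (1-p) * V(k+1, i+1)]; then take max(V_cont, immediate exercise) for American.
  V(1,0) = exp(-r*dt) * [p*0.000000 + (1-p)*0.000000] = 0.000000; exercise = 0.000000; V(1,0) = max -> 0.000000
  V(1,1) = exp(-r*dt) * [p*0.000000 + (1-p)*0.252977] = 0.134535; exercise = 0.103082; V(1,1) = max -> 0.134535
  V(0,0) = exp(-r*dt) * [p*0.000000 + (1-p)*0.134535] = 0.071547; exercise = 0.000000; V(0,0) = max -> 0.071547

Answer: Price = V(0,0) = 0.0715


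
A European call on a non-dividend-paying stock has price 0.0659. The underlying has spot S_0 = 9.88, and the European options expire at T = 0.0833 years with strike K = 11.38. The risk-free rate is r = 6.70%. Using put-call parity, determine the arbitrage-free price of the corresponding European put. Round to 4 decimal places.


Put-call parity: C - P = S_0 * exp(-qT) - K * exp(-rT).
S_0 * exp(-qT) = 9.8800 * 1.00000000 = 9.88000000
K * exp(-rT) = 11.3800 * 0.99443445 = 11.31666399
P = C - S*exp(-qT) + K*exp(-rT)
P = 0.0659 - 9.88000000 + 11.31666399 = 1.5026

Answer: Put price = 1.5026


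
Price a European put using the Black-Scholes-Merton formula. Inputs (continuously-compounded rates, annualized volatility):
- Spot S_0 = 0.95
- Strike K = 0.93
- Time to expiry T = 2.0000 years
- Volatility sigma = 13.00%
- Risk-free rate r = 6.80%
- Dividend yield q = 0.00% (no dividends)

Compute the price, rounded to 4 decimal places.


Answer: Price = 0.0175

Derivation:
d1 = (ln(S/K) + (r - q + 0.5*sigma^2) * T) / (sigma * sqrt(T)) = 0.94740015
d2 = d1 - sigma * sqrt(T) = 0.76355239
exp(-rT) = 0.87284263; exp(-qT) = 1.00000000
P = K * exp(-rT) * N(-d2) - S_0 * exp(-qT) * N(-d1)
N(-d1) = 0.17171746; N(-d2) = 0.22256702
P = 0.9300 * 0.87284263 * 0.22256702 - 0.9500 * 1.00000000 * 0.17171746 = 0.0175


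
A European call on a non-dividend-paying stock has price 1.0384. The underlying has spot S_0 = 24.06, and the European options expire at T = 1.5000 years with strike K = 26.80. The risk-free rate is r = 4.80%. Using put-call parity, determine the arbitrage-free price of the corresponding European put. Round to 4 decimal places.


Put-call parity: C - P = S_0 * exp(-qT) - K * exp(-rT).
S_0 * exp(-qT) = 24.0600 * 1.00000000 = 24.06000000
K * exp(-rT) = 26.8000 * 0.93053090 = 24.93822801
P = C - S*exp(-qT) + K*exp(-rT)
P = 1.0384 - 24.06000000 + 24.93822801 = 1.9166

Answer: Put price = 1.9166


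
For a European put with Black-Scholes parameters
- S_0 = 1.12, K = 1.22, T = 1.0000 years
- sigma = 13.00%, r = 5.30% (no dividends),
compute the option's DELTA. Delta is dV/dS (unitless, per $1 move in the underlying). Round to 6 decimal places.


Answer: Delta = -0.573452

Derivation:
d1 = -0.1851705649; d2 = -0.3151705649
phi(d1) = 0.3921610812; exp(-qT) = 1.0000000000; exp(-rT) = 0.9483800125
N(-d1) = 0.5734523722
Delta = -exp(-qT) * N(-d1) = -1.0000000000 * 0.5734523722 = -0.573452


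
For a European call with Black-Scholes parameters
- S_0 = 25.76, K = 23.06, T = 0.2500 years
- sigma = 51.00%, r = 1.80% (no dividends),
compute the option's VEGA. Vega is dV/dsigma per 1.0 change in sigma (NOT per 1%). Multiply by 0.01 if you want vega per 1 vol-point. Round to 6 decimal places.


d1 = 0.5793564172; d2 = 0.3243564172
phi(d1) = 0.3373057593; exp(-qT) = 1.0000000000; exp(-rT) = 0.9955101098
Vega = S * exp(-qT) * phi(d1) * sqrt(T) = 25.7600 * 1.0000000000 * 0.3373057593 * 0.5000000000 = 4.344498

Answer: Vega = 4.344498


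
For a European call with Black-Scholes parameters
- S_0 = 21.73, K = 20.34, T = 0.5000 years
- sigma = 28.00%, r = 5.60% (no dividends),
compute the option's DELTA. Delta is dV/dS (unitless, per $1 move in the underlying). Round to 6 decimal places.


d1 = 0.5742939634; d2 = 0.3763040646
phi(d1) = 0.3382921826; exp(-qT) = 1.0000000000; exp(-rT) = 0.9723883668
N(d1) = 0.7171155533
Delta = exp(-qT) * N(d1) = 1.0000000000 * 0.7171155533 = 0.717116

Answer: Delta = 0.717116


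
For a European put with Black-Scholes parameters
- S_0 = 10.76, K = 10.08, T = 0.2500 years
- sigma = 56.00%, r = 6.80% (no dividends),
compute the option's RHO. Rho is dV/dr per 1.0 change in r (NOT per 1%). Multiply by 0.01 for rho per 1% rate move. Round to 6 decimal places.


d1 = 0.4338653289; d2 = 0.1538653289
phi(d1) = 0.3631068647; exp(-qT) = 1.0000000000; exp(-rT) = 0.9831436846
N(-d2) = 0.4388579610
Rho = -K*T*exp(-rT)*N(-d2) = -10.0800 * 0.2500 * 0.9831436846 * 0.4388579610 = -1.087280

Answer: Rho = -1.087280


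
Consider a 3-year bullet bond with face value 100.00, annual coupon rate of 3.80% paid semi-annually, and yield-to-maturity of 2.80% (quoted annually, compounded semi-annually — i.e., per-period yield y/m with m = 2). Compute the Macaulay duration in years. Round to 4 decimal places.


Answer: Macaulay duration = 2.8659 years

Derivation:
Coupon per period c = face * coupon_rate / m = 1.900000
Periods per year m = 2; per-period yield y/m = 0.014000
Number of cashflows N = 6
Cashflows (t years, CF_t, discount factor 1/(1+y/m)^(m*t), PV):
  t = 0.5000: CF_t = 1.900000, DF = 0.986193, PV = 1.873767
  t = 1.0000: CF_t = 1.900000, DF = 0.972577, PV = 1.847897
  t = 1.5000: CF_t = 1.900000, DF = 0.959149, PV = 1.822383
  t = 2.0000: CF_t = 1.900000, DF = 0.945906, PV = 1.797222
  t = 2.5000: CF_t = 1.900000, DF = 0.932847, PV = 1.772409
  t = 3.0000: CF_t = 101.900000, DF = 0.919967, PV = 93.744642
Price P = sum_t PV_t = 102.858320
Macaulay numerator sum_t t * PV_t:
  t * PV_t at t = 0.5000: 0.936884
  t * PV_t at t = 1.0000: 1.847897
  t * PV_t at t = 1.5000: 2.733575
  t * PV_t at t = 2.0000: 3.594444
  t * PV_t at t = 2.5000: 4.431021
  t * PV_t at t = 3.0000: 281.233925
Macaulay duration D = (sum_t t * PV_t) / P = 294.777746 / 102.858320 = 2.865862


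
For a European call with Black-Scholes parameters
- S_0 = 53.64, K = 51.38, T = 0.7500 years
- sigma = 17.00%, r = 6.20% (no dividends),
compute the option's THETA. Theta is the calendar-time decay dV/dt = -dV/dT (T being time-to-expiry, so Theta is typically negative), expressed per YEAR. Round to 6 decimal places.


Answer: Theta = -3.804040

Derivation:
d1 = 0.6818409326; d2 = 0.5346166140
phi(d1) = 0.3161962980; exp(-qT) = 1.0000000000; exp(-rT) = 0.9545645606
Theta = -S*exp(-qT)*phi(d1)*sigma/(2*sqrt(T)) - r*K*exp(-rT)*N(d2) + q*S*exp(-qT)*N(d1)
N(d1) = 0.7523302308; N(d2) = 0.7035425036; sqrt(T) = 0.8660254038
Term 1 = -53.6400 * 1.0000000000 * 0.3161962980 * 0.1700 / (2 * 0.8660254038) = -1.6646918148
Term 2 = -0.0620 * 51.3800 * 0.9545645606 * 0.7035425036 = -2.1393480025
Term 3 = 0 (no dividend yield, q = 0)
Theta = -1.6646918148 + (-2.1393480025) + (0.0000000000) = -3.804040


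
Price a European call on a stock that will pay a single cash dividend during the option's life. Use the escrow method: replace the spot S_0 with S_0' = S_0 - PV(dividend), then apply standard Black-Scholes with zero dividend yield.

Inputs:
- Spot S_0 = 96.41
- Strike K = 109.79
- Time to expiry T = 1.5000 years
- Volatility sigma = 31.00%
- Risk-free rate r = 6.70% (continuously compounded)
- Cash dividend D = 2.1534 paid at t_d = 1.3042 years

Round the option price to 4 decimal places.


Answer: Price = 12.2817

Derivation:
PV(D) = D * exp(-r * t_d) = 2.1534 * 0.91632754 = 1.97321973
S_0' = S_0 - PV(D) = 96.4100 - 1.97321973 = 94.43678027
d1 = (ln(S_0'/K) + (r + sigma^2/2)*T) / (sigma*sqrt(T)) = 0.05777680
d2 = d1 - sigma*sqrt(T) = -0.32189411
exp(-rT) = 0.90438511
N(d1) = 0.52303679; N(d2) = 0.37376646
C = S_0' * N(d1) - K * exp(-rT) * N(d2) = 94.43678027 * 0.52303679 - 109.7900 * 0.90438511 * 0.37376646 = 12.2817


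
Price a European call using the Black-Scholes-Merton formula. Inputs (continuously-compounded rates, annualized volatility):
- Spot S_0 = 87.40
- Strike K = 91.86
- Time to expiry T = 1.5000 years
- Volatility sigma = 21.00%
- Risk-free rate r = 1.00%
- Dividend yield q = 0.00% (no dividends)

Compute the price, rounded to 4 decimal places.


d1 = (ln(S/K) + (r - q + 0.5*sigma^2) * T) / (sigma * sqrt(T)) = -0.00659183
d2 = d1 - sigma * sqrt(T) = -0.26378826
exp(-rT) = 0.98511194; exp(-qT) = 1.00000000
C = S_0 * exp(-qT) * N(d1) - K * exp(-rT) * N(d2)
N(d1) = 0.49737026; N(d2) = 0.39597154
C = 87.4000 * 1.00000000 * 0.49737026 - 91.8600 * 0.98511194 * 0.39597154 = 7.6378

Answer: Price = 7.6378


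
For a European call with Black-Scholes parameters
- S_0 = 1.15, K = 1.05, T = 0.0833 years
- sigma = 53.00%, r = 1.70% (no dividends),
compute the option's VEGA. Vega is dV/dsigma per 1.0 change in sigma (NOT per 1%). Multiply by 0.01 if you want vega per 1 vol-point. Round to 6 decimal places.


Answer: Vega = 0.105048

Derivation:
d1 = 0.6804553556; d2 = 0.5274881369
phi(d1) = 0.3164948597; exp(-qT) = 1.0000000000; exp(-rT) = 0.9985849022
Vega = S * exp(-qT) * phi(d1) * sqrt(T) = 1.1500 * 1.0000000000 * 0.3164948597 * 0.2886173938 = 0.105048


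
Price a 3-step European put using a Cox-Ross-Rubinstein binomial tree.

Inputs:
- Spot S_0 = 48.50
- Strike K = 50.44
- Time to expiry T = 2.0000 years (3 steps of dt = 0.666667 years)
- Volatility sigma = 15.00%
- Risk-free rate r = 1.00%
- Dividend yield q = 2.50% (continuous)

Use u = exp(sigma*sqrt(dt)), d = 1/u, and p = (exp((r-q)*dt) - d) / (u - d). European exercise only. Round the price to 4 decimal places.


Answer: Price = V(0,0) = 6.1748

Derivation:
dt = T/N = 0.666667
u = exp(sigma*sqrt(dt)) = 1.130290; d = 1/u = 0.884728
p = (exp((r-q)*dt) - d) / (u - d) = 0.428900
Discount per step: exp(-r*dt) = 0.993356
Stock lattice S(k, i) with i counting down-moves:
  k=0: S(0,0) = 48.5000
  k=1: S(1,0) = 54.8191; S(1,1) = 42.9093
  k=2: S(2,0) = 61.9615; S(2,1) = 48.5000; S(2,2) = 37.9631
  k=3: S(3,0) = 70.0344; S(3,1) = 54.8191; S(3,2) = 42.9093; S(3,3) = 33.5870
Terminal payoffs V(N, i) = max(K - S_T, 0):
  V(3,0) = 0.000000; V(3,1) = 0.000000; V(3,2) = 7.530669; V(3,3) = 16.852958
Backward induction: V(k, i) = exp(-r*dt) * [p * V(k+1, i) + (1-p) * V(k+1, i+1)].
  V(2,0) = exp(-r*dt) * [p*0.000000 + (1-p)*0.000000] = 0.000000
  V(2,1) = exp(-r*dt) * [p*0.000000 + (1-p)*7.530669] = 4.272192
  V(2,2) = exp(-r*dt) * [p*7.530669 + (1-p)*16.852958] = 12.769220
  V(1,0) = exp(-r*dt) * [p*0.000000 + (1-p)*4.272192] = 2.423639
  V(1,1) = exp(-r*dt) * [p*4.272192 + (1-p)*12.769220] = 9.064218
  V(0,0) = exp(-r*dt) * [p*2.423639 + (1-p)*9.064218] = 6.174774


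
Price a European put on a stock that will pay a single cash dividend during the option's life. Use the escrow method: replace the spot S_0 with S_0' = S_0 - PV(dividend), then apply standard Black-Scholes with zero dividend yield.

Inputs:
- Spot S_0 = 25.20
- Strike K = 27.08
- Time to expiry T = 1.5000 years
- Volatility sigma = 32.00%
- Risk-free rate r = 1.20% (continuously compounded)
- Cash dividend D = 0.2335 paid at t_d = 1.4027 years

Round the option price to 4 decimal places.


Answer: Price = 4.8701

Derivation:
PV(D) = D * exp(-r * t_d) = 0.2335 * 0.98330847 = 0.22960253
S_0' = S_0 - PV(D) = 25.2000 - 0.22960253 = 24.97039747
d1 = (ln(S_0'/K) + (r + sigma^2/2)*T) / (sigma*sqrt(T)) = 0.03494497
d2 = d1 - sigma*sqrt(T) = -0.35697339
exp(-rT) = 0.98216103
N(-d1) = 0.48606181; N(-d2) = 0.63944414
P = K * exp(-rT) * N(-d2) - S_0' * N(-d1) = 27.0800 * 0.98216103 * 0.63944414 - 24.97039747 * 0.48606181 = 4.8701


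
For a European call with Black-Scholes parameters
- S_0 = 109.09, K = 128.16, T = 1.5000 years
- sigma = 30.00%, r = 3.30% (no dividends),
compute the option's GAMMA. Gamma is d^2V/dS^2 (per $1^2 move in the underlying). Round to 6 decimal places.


d1 = -0.1200420178; d2 = -0.4874654793
phi(d1) = 0.3960782144; exp(-qT) = 1.0000000000; exp(-rT) = 0.9517051581
Gamma = exp(-qT) * phi(d1) / (S * sigma * sqrt(T)) = 1.0000000000 * 0.3960782144 / (109.0900 * 0.3000 * 1.2247448714) = 0.009882

Answer: Gamma = 0.009882


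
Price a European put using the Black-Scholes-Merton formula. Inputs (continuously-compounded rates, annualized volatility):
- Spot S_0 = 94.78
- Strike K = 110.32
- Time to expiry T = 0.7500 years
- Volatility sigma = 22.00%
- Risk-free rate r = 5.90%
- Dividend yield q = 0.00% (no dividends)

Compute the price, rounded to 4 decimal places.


d1 = (ln(S/K) + (r - q + 0.5*sigma^2) * T) / (sigma * sqrt(T)) = -0.46936906
d2 = d1 - sigma * sqrt(T) = -0.65989465
exp(-rT) = 0.95671475; exp(-qT) = 1.00000000
P = K * exp(-rT) * N(-d2) - S_0 * exp(-qT) * N(-d1)
N(-d1) = 0.68059707; N(-d2) = 0.74533928
P = 110.3200 * 0.95671475 * 0.74533928 - 94.7800 * 1.00000000 * 0.68059707 = 14.1597

Answer: Price = 14.1597
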